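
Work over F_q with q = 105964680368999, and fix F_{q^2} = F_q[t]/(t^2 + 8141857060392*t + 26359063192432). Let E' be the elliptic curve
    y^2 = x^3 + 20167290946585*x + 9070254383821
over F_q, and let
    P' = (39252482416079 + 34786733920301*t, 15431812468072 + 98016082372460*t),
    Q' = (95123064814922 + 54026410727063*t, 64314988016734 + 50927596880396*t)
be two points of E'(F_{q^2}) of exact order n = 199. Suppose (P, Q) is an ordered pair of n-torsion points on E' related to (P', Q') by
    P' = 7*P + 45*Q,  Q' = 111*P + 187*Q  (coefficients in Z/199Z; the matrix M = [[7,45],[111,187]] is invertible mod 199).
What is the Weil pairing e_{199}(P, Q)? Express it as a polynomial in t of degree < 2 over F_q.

Alternating bilinearity on E[199] (values in mu_{199} in F_{105964680368999^2}) gives e(P',Q') = e(P,Q)^det(M).
Inverting 95 mod 199: 44. Thus e_{199}(P,Q) = e(P',Q')^{44}.
Miller loop for e_{199} over F_{105964680368999^2}: bits of 199 = 11000111; 7 double steps + 4 add steps, l/v at each.
Miller gives e_{199}(P',Q') = 66471958596682 + 58728466925375*t in F_{105964680368999^2}.
Thus e_{199}(P,Q) = 43204857426824 + 25680105009949*t.

43204857426824 + 25680105009949*t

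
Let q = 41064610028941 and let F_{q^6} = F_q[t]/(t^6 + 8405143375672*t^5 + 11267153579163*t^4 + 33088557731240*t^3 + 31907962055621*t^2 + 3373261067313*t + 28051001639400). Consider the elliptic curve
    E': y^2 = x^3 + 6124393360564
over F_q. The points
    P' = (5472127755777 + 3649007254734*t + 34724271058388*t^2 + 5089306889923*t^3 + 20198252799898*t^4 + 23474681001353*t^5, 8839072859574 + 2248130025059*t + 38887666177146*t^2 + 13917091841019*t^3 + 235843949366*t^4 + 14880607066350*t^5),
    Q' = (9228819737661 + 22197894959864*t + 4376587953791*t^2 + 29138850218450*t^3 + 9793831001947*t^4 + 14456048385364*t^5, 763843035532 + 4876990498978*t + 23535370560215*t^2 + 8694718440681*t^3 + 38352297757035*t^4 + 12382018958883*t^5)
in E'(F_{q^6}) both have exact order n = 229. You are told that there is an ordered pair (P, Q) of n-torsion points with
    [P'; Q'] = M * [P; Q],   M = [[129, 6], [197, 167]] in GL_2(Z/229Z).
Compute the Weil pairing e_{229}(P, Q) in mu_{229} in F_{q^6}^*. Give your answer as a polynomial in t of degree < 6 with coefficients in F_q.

e_{229}(aP+bQ,cP+dQ) = e_{229}(P,Q)^(ad-bc); with (a,b,c,d)=(129,6,197,167) this gives the det-229 law.
So e_{229}(P,Q) = e_{229}(P',Q')^{103}, since 209*103 = 1 mod 229.
n = 229 = (11100101)_2 (8 bits, wt 5); accumulate f_{229,P'}(Q'+S)/f_{229,P'}(S) along the 7-step ladder.
f_P(D_Q)/f_Q(D_P) = 28479709991948 + 33968650636760*t + 12404118098617*t^2 + 27724374284468*t^3 + 32923053523158*t^4 + 19009773581194*t^5.
(28479709991948 + 33968650636760*t + 12404118098617*t^2 + 27724374284468*t^3 + 32923053523158*t^4 + 19009773581194*t^5)^{103} mod (41064610028941,f) = 25853487106075 + 19387331587477*t + 18047068896572*t^2 + 25460528681596*t^3 + 38519318532135*t^4 + 25228277781918*t^5.

25853487106075 + 19387331587477*t + 18047068896572*t^2 + 25460528681596*t^3 + 38519318532135*t^4 + 25228277781918*t^5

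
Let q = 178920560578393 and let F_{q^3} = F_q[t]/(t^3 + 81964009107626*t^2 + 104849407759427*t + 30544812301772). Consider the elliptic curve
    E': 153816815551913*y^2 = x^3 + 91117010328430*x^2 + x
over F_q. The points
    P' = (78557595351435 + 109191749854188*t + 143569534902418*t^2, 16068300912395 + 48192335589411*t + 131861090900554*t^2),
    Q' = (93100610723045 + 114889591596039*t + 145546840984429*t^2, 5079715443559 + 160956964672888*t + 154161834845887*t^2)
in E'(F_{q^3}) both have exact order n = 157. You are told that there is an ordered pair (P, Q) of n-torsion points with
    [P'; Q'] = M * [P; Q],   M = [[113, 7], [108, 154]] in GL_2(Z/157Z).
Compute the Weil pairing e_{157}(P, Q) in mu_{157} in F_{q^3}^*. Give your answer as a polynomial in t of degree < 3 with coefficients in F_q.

The 157-Weil pairing on E[157] over F_{178920560578393} is alternating-bilinear: e_{157}(P',Q') = e_{157}(P,Q)^det(M).
Inverting 4 mod 157: 118. Thus e_{157}(P,Q) = e(P',Q')^{118}.
Undo Montgomery via alpha=15569989992873, beta=84538970972633: (a',b')=(0,69780171972709) over F_{178920560578393}.
Miller loop for e_{157} over F_{178920560578393^3}: bits of 157 = 10011101; 7 double steps + 4 add steps, l/v at each.
Miller gives e_{157}(P',Q') = 43817223004369 + 5038311750539*t + 15544263727436*t^2 in F_{178920560578393^3}.
e_{157}(P,Q) = (43817223004369 + 5038311750539*t + 15544263727436*t^2)^{118} = 27226212438075 + 160877591639612*t + 14922185824385*t^2.

27226212438075 + 160877591639612*t + 14922185824385*t^2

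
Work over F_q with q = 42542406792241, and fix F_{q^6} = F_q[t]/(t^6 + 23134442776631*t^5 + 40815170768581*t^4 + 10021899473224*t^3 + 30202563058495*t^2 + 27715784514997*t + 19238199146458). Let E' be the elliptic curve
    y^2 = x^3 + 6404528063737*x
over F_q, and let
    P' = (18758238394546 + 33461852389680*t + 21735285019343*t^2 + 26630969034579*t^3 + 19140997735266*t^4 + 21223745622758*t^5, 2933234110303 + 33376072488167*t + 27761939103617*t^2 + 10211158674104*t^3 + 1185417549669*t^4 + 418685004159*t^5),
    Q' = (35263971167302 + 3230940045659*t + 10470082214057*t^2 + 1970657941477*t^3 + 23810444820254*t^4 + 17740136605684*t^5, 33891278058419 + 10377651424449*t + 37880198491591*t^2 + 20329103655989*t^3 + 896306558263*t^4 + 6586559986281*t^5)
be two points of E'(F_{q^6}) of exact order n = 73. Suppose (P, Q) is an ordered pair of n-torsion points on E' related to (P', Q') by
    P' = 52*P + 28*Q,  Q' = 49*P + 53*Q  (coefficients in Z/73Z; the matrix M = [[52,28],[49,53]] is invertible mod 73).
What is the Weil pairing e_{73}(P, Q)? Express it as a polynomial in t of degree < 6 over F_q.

The 73-Weil pairing on E[73] over F_{42542406792241} is alternating-bilinear: e_{73}(P',Q') = e_{73}(P,Q)^det(M).
det(M) mod 73 = 70; its inverse in (Z/73)^* is 24 (check: 70*24 mod 73 = 1).
n = 73 = (1001001)_2 (7 bits, wt 3); accumulate f_{73,P'}(Q'+S)/f_{73,P'}(S) along the 6-step ladder.
f_P(D_Q)/f_Q(D_P) = 22551959259194 + 26344915561892*t + 8715736255573*t^2 + 22474275841931*t^3 + 39914606178743*t^4 + 7362248174409*t^5.
Raise to 24: e(P,Q) = 1097337547035 + 2033848292062*t + 5442511040012*t^2 + 41207818242669*t^3 + 1681302555213*t^4 + 31797965545787*t^5 in mu_{73}.

1097337547035 + 2033848292062*t + 5442511040012*t^2 + 41207818242669*t^3 + 1681302555213*t^4 + 31797965545787*t^5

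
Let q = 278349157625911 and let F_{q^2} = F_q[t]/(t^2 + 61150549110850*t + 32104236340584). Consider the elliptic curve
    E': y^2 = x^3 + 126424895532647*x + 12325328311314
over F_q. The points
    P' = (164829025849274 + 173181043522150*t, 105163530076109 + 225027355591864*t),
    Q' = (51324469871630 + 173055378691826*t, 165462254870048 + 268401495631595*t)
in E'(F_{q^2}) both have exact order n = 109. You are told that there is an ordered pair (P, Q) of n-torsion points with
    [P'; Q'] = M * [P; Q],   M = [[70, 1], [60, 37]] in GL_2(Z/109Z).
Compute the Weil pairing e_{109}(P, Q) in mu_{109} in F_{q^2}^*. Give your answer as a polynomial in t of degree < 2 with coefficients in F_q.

e_{109}(aP+bQ,cP+dQ) = e_{109}(P,Q)^(ad-bc); with (a,b,c,d)=(70,1,60,37) this gives the det-109 law.
det(M) mod 109 = 23; its inverse in (Z/109)^* is 19 (check: 23*19 mod 109 = 1).
n = 109 = (1101101)_2 (7 bits, wt 5); accumulate f_{109,P'}(Q'+S)/f_{109,P'}(S) along the 6-step ladder.
So e_{109}(P',Q') = 50495231867353 + 236417588160793*t.
Thus e_{109}(P,Q) = 81092090149357 + 140801745676532*t.

81092090149357 + 140801745676532*t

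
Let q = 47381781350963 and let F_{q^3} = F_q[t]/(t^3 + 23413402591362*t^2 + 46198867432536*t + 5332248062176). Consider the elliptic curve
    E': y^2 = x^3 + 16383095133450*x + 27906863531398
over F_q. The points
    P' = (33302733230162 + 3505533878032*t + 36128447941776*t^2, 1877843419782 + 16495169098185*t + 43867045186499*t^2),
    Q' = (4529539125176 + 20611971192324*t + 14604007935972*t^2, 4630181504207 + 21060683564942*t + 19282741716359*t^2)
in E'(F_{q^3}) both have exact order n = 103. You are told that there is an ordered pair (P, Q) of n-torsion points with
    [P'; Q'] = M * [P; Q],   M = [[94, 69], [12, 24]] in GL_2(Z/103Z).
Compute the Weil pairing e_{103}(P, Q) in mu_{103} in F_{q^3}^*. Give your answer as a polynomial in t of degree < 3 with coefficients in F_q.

9063176898619 + 6556509070129*t + 35836212832013*t^2

e_{103}(aP+bQ,cP+dQ) = e_{103}(P,Q)^(ad-bc); with (a,b,c,d)=(94,69,12,24) this gives the det-103 law.
Inverting 89 mod 103: 22. Thus e_{103}(P,Q) = e(P',Q')^{22}.
n = 103 = (1100111)_2 (7 bits, wt 5); accumulate f_{103,P'}(Q'+S)/f_{103,P'}(S) along the 6-step ladder.
The quotient is 9255844903912 + 114819907626*t + 36358208041302*t^2.
Raise to 22: e(P,Q) = 9063176898619 + 6556509070129*t + 35836212832013*t^2 in mu_{103}.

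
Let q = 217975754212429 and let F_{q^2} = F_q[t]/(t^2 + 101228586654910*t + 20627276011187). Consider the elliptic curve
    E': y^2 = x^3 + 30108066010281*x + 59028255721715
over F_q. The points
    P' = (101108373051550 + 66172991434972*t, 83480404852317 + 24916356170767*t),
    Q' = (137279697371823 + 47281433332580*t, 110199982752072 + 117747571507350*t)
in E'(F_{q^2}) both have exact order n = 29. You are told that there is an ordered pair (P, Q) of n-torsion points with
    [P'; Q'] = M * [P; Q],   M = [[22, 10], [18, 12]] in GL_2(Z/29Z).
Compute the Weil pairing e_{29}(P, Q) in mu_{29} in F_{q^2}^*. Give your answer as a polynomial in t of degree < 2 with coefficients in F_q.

108408733487899 + 6605135221560*t

Since e_{29}(P,P)=e_{29}(Q,Q)=1 and e_{29}(Q,P)=e_{29}(P,Q)^{-1}, expanding e_{29}(22*P + 10*Q,18*P + 12*Q) leaves e(P,Q)^det(M).
det(M) mod 29 = 26; its inverse in (Z/29)^* is 19 (check: 26*19 mod 29 = 1).
Build f_{29,P'} and f_{29,Q'} via the 5-bit ladder of 29=11101_2; evaluate at shifted divisors; quotient in F_{217975754212429^2}.
e_{29}(P',Q') = 68697122386426 + 62673931476967*t.
e_{29}(P,Q) = (68697122386426 + 62673931476967*t)^{19} = 108408733487899 + 6605135221560*t.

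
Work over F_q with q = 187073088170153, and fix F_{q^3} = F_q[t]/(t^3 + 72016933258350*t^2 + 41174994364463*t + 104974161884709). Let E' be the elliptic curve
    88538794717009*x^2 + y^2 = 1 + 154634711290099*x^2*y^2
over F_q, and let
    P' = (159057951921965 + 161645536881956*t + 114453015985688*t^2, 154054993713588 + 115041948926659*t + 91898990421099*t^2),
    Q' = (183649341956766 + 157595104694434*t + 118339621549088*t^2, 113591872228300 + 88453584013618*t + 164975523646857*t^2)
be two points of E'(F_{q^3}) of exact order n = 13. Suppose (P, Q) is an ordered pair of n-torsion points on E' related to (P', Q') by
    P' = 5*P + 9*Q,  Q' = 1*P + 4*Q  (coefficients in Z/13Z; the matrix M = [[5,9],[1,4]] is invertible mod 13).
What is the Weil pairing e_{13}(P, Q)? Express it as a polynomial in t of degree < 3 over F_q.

Since e_{13}(P,P)=e_{13}(Q,Q)=1 and e_{13}(Q,P)=e_{13}(P,Q)^{-1}, expanding e_{13}(5*P + 9*Q,1*P + 4*Q) leaves e(P,Q)^det(M).
det(M) mod 13 = 11; its inverse in (Z/13)^* is 6 (check: 11*6 mod 13 = 1).
Map (x,y)_Ed via u=(1+y)/(1-y), v=(1+y)/((1-y)x) to Montgomery A=90905299829218,B=157428736172213; then to (a',b')=(114309149044183,0).
n = 13 = (1101)_2 (4 bits, wt 3); accumulate f_{13,P'}(Q'+S)/f_{13,P'}(S) along the 3-step ladder.
e_{13}(P',Q') = 114271867135918 + 160869834582139*t + 167600043452037*t^2.
Thus e_{13}(P,Q) = 95936711263586 + 112620849404508*t + 44340523579212*t^2.

95936711263586 + 112620849404508*t + 44340523579212*t^2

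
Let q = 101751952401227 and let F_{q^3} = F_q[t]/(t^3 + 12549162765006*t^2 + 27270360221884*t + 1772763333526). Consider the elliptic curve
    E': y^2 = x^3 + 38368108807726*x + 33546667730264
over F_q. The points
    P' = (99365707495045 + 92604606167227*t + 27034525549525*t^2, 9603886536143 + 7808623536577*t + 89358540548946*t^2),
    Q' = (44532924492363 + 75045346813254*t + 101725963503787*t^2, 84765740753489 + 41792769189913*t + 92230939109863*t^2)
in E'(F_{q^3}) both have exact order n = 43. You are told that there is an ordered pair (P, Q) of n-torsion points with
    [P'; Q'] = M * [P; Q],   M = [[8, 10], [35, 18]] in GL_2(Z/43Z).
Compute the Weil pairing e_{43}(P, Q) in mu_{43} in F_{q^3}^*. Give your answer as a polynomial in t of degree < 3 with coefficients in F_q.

Under M = [[8,10],[35,18]] in GL_2(Z/43), e_{43}(P',Q') = e_{43}(P,Q)^(8*18-10*35 mod 43).
det M = 8*18 - 10*35 = -206 = 9 (mod 43); 9^{-1} = 24 (mod 43).
Run Miller on y^2=x^3+38368108807726*x+33546667730264 over F_{101751952401227}: ladder 101011 (6 bits); e = f_P(D_Q)/f_Q(D_P).
Result: e(P',Q') = 35716343126100 + 88800964396273*t + 90084205719188*t^2.
Finally e_{43}(P,Q) = 77971210741966 + 65803879258376*t + 2291310914345*t^2.

77971210741966 + 65803879258376*t + 2291310914345*t^2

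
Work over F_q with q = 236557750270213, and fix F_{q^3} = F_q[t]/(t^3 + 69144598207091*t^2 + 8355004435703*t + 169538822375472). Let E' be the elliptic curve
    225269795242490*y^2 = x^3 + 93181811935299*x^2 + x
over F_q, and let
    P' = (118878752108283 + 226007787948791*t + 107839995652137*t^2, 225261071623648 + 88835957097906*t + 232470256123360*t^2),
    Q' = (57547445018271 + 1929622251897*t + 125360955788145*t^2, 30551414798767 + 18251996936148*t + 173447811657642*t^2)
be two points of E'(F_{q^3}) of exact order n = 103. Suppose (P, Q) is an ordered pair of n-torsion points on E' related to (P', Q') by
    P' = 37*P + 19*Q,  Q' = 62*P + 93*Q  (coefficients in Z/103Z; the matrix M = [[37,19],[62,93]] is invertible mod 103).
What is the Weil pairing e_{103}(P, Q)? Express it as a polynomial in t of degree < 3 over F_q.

56080945963470 + 131216854483043*t + 81825125341252*t^2

Alternating bilinearity on E[103] (values in mu_{103} in F_{236557750270213^3}) gives e(P',Q') = e(P,Q)^det(M).
Hence e(P,Q) = e(P',Q')^{34} where 34 = 100^{-1} mod 103.
Montgomery->Weierstrass: x_W = 54858310330071*x+208044450087949, y_W=54858310330071*y on F_{236557750270213}; lands on y^2=x^3+129458017074323.
Miller loop for e_{103} over F_{236557750270213^3}: bits of 103 = 1100111; 6 double steps + 4 add steps, l/v at each.
Result: e(P',Q') = 32428394228404 + 17656232549718*t + 50922585696078*t^2.
Finally e_{103}(P,Q) = 56080945963470 + 131216854483043*t + 81825125341252*t^2.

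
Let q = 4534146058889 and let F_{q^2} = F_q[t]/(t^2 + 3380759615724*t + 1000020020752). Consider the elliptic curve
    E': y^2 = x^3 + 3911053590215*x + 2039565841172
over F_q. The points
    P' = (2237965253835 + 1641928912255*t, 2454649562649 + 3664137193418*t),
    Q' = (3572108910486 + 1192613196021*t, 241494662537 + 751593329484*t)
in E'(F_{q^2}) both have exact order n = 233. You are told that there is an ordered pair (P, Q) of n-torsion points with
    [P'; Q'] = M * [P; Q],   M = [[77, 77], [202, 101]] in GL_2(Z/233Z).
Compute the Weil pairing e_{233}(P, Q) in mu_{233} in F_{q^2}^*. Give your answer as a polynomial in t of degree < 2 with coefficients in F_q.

Alternating bilinearity on E[233] (values in mu_{233} in F_{4534146058889^2}) gives e(P',Q') = e(P,Q)^det(M).
det(M) mod 233 = 145; its inverse in (Z/233)^* is 45 (check: 145*45 mod 233 = 1).
Miller loop for e_{233} over F_{4534146058889^2}: bits of 233 = 11101001; 7 double steps + 4 add steps, l/v at each.
Result: e(P',Q') = 3533593145524 + 373949372512*t.
Hence e(P,Q) = 827820910862 + 1990620193492*t in F_{4534146058889^2}^*.

827820910862 + 1990620193492*t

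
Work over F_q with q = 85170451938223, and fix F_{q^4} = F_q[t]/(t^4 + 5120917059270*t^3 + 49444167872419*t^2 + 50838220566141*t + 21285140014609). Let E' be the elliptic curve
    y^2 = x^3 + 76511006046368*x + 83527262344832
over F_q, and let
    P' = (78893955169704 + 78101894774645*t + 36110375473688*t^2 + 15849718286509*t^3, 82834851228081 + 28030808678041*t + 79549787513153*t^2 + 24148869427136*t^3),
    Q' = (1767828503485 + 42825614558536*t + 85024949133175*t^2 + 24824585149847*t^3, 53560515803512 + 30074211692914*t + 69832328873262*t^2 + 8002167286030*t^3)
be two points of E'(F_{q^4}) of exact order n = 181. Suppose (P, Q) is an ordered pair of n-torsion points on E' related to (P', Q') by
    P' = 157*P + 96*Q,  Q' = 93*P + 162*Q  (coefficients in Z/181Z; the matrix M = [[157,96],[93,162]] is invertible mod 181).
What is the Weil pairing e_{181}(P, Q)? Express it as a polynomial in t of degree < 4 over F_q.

Since e_{181}(P,P)=e_{181}(Q,Q)=1 and e_{181}(Q,P)=e_{181}(P,Q)^{-1}, expanding e_{181}(157*P + 96*Q,93*P + 162*Q) leaves e(P,Q)^det(M).
Hence e(P,Q) = e(P',Q')^{150} where 150 = 35^{-1} mod 181.
Run Miller on y^2=x^3+76511006046368*x+83527262344832 over F_{85170451938223}: ladder 10110101 (8 bits); e = f_P(D_Q)/f_Q(D_P).
The quotient is 44697211250670 + 12461704002756*t + 74657791835308*t^2 + 31289582534035*t^3.
Finally e_{181}(P,Q) = 67419637192391 + 71020241057715*t + 84398432472467*t^2 + 27746674918979*t^3.

67419637192391 + 71020241057715*t + 84398432472467*t^2 + 27746674918979*t^3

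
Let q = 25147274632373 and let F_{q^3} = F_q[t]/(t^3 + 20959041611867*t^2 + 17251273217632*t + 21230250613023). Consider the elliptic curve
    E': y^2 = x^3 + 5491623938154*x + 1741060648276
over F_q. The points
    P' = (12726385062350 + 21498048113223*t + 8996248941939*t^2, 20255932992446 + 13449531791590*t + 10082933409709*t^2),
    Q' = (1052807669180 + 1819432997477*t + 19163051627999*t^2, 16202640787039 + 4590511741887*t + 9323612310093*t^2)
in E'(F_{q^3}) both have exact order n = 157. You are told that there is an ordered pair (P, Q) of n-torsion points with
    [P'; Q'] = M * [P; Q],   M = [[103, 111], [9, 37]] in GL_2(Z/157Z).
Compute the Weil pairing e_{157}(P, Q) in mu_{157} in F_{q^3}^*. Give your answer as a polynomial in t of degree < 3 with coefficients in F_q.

Alternating bilinearity on E[157] (values in mu_{157} in F_{25147274632373^3}) gives e(P',Q') = e(P,Q)^det(M).
det(M) mod 157 = 143; its inverse in (Z/157)^* is 56 (check: 143*56 mod 157 = 1).
Double-and-add over 10011101: 8-1 doublings, 5-1 additions; each step l_{T,T}/v_{2T} or l_{T,P'}/v at Q'+S for random S.
Miller gives e_{157}(P',Q') = 19855412176575 + 5971761682564*t + 23290681792270*t^2 in F_{25147274632373^3}.
Finally e_{157}(P,Q) = 3582854429830 + 3179606937595*t + 21529011137715*t^2.

3582854429830 + 3179606937595*t + 21529011137715*t^2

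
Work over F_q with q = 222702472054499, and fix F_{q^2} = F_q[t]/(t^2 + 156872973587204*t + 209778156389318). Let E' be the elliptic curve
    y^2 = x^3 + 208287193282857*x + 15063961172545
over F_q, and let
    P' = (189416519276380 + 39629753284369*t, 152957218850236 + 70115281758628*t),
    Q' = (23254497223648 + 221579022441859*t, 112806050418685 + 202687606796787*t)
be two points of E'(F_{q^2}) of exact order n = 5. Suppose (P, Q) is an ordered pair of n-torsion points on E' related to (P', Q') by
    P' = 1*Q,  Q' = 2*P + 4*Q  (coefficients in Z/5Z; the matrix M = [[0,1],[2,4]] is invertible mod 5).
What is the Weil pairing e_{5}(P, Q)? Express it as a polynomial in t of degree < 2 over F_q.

161278519228079 + 84875948114603*t

Under M = [[0,1],[2,4]] in GL_2(Z/5), e_{5}(P',Q') = e_{5}(P,Q)^(0*4-1*2 mod 5).
So e_{5}(P,Q) = e_{5}(P',Q')^{2}, since 3*2 = 1 mod 5.
Double-and-add over 101: 3-1 doublings, 2-1 additions; each step l_{T,T}/v_{2T} or l_{T,P'}/v at Q'+S for random S.
e_{5}(P',Q') = 8804867936652 + 86374628124340*t.
Raise to 2: e(P,Q) = 161278519228079 + 84875948114603*t in mu_{5}.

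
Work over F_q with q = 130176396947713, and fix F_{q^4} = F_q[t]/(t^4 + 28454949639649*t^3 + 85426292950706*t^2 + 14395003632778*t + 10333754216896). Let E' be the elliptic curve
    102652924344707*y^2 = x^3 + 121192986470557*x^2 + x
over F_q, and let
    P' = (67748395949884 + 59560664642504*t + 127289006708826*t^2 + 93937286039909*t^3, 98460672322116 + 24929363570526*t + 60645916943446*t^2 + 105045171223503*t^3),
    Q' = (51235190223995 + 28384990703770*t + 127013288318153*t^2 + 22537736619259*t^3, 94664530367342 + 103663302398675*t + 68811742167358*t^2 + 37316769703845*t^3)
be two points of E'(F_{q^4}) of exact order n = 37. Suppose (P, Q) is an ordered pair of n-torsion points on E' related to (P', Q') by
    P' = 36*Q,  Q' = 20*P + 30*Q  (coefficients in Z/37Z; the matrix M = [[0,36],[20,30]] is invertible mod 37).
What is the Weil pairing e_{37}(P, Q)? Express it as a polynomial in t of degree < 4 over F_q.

Since e_{37}(P,P)=e_{37}(Q,Q)=1 and e_{37}(Q,P)=e_{37}(P,Q)^{-1}, expanding e_{37}(36*Q,20*P + 30*Q) leaves e(P,Q)^det(M).
So e_{37}(P,Q) = e_{37}(P',Q')^{13}, since 20*13 = 1 mod 37.
Undo Montgomery via alpha=50075395354159, beta=50298267578013: (a',b')=(89604523966715,123949740231614) over F_{130176396947713}.
6-bit Miller (100101) on E'/F_{130176396947713} with a'=89604523966715, b'=123949740231614: accumulate tangent/chord ratios at Q'+S and P'+S'.
f_P(D_Q)/f_Q(D_P) = 68717475815513 + 75817948753252*t + 112955034282872*t^2 + 76380453464694*t^3.
(68717475815513 + 75817948753252*t + 112955034282872*t^2 + 76380453464694*t^3)^{13} mod (130176396947713,f) = 119366373544856 + 15391140893337*t + 21001007476993*t^2 + 60112486175708*t^3.

119366373544856 + 15391140893337*t + 21001007476993*t^2 + 60112486175708*t^3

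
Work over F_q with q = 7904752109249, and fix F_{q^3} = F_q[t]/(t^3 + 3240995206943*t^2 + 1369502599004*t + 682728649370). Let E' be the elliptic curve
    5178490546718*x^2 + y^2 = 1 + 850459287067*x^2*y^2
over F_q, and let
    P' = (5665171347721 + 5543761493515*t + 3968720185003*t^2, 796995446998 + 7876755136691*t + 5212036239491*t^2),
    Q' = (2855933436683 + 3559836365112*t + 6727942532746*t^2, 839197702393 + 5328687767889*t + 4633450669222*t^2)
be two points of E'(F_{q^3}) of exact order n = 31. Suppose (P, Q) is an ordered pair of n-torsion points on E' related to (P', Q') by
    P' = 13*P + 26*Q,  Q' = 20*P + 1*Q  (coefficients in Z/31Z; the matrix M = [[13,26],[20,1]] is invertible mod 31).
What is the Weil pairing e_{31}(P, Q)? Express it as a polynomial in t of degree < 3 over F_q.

5578293161086 + 4569675763607*t + 2757513143459*t^2

The 31-Weil pairing on E[31] over F_{7904752109249} is alternating-bilinear: e_{31}(P',Q') = e_{31}(P,Q)^det(M).
Inverting 20 mod 31: 14. Thus e_{31}(P,Q) = e(P',Q')^{14}.
Edwards a_E,d_E -> Montgomery A=6875109992295,B=4131587467357 -> Weierstrass 2688005032003,7356388589584 via alpha=4957201026922,beta=3058195842225.
5-bit Miller (11111) on E'/F_{7904752109249} with a'=2688005032003, b'=7356388589584: accumulate tangent/chord ratios at Q'+S and P'+S'.
So e_{31}(P',Q') = 3630394087086 + 2580729493705*t + 3889361386775*t^2.
Hence e(P,Q) = 5578293161086 + 4569675763607*t + 2757513143459*t^2 in F_{7904752109249^3}^*.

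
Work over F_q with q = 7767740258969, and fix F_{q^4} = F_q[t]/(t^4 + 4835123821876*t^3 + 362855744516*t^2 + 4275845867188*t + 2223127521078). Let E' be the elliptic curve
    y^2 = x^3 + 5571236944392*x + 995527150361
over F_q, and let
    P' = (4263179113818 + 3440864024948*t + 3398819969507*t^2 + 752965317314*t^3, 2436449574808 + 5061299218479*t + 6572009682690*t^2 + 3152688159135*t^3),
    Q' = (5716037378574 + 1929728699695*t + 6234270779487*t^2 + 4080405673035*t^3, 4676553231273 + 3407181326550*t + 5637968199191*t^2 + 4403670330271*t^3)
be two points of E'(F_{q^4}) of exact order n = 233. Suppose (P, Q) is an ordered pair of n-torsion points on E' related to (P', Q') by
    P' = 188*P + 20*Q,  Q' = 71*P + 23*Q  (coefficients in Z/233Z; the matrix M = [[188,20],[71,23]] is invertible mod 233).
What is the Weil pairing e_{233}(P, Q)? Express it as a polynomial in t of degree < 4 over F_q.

2733163162931 + 2099173428852*t + 2457381442692*t^2 + 967242081289*t^3

Since e_{233}(P,P)=e_{233}(Q,Q)=1 and e_{233}(Q,P)=e_{233}(P,Q)^{-1}, expanding e_{233}(188*P + 20*Q,71*P + 23*Q) leaves e(P,Q)^det(M).
Hence e(P,Q) = e(P',Q')^{41} where 41 = 108^{-1} mod 233.
8-bit Miller (11101001) on E'/F_{7767740258969} with a'=5571236944392, b'=995527150361: accumulate tangent/chord ratios at Q'+S and P'+S'.
Miller gives e_{233}(P',Q') = 7464927234666 + 4393520740411*t + 4789065262797*t^2 + 689029820443*t^3 in F_{7767740258969^4}.
(7464927234666 + 4393520740411*t + 4789065262797*t^2 + 689029820443*t^3)^{41} mod (7767740258969,f) = 2733163162931 + 2099173428852*t + 2457381442692*t^2 + 967242081289*t^3.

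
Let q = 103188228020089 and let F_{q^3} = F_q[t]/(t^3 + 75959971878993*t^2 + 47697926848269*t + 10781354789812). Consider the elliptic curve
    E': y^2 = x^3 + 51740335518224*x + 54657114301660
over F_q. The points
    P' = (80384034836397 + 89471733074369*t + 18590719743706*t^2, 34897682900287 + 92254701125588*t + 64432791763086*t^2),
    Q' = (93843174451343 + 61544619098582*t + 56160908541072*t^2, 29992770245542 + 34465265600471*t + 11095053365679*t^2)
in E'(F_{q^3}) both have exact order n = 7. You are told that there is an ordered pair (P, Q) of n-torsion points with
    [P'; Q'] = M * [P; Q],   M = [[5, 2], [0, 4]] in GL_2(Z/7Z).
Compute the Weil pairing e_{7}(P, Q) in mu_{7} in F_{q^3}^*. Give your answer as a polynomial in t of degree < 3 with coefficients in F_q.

98859405086352 + 23255371437995*t + 74803591078361*t^2

Since e_{7}(P,P)=e_{7}(Q,Q)=1 and e_{7}(Q,P)=e_{7}(P,Q)^{-1}, expanding e_{7}(5*P + 2*Q,4*Q) leaves e(P,Q)^det(M).
5*4 - 2*0 = 20; reduced mod 7: det = 6, inverse 6.
Double-and-add over 111: 3-1 doublings, 3-1 additions; each step l_{T,T}/v_{2T} or l_{T,P'}/v at Q'+S for random S.
The quotient is 28831727161379 + 76515676707445*t + 35798270664974*t^2.
(28831727161379 + 76515676707445*t + 35798270664974*t^2)^{6} mod (103188228020089,f) = 98859405086352 + 23255371437995*t + 74803591078361*t^2.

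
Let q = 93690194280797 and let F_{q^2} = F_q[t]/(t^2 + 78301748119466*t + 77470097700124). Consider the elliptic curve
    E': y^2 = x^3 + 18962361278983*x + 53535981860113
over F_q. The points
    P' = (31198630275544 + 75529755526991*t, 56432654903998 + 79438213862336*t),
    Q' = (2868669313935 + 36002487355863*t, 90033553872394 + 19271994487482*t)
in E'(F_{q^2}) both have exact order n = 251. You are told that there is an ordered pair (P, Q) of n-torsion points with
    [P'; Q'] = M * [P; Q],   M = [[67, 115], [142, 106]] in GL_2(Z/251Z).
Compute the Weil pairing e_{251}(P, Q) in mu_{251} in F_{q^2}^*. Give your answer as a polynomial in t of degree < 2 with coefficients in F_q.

64578537791378 + 53008014740217*t

Since e_{251}(P,P)=e_{251}(Q,Q)=1 and e_{251}(Q,P)=e_{251}(P,Q)^{-1}, expanding e_{251}(67*P + 115*Q,142*P + 106*Q) leaves e(P,Q)^det(M).
67*106 - 115*142 = -9228; reduced mod 251: det = 59, inverse 234.
Double-and-add over 11111011: 8-1 doublings, 7-1 additions; each step l_{T,T}/v_{2T} or l_{T,P'}/v at Q'+S for random S.
The quotient is 76872329063326 + 50099515231650*t.
Thus e_{251}(P,Q) = 64578537791378 + 53008014740217*t.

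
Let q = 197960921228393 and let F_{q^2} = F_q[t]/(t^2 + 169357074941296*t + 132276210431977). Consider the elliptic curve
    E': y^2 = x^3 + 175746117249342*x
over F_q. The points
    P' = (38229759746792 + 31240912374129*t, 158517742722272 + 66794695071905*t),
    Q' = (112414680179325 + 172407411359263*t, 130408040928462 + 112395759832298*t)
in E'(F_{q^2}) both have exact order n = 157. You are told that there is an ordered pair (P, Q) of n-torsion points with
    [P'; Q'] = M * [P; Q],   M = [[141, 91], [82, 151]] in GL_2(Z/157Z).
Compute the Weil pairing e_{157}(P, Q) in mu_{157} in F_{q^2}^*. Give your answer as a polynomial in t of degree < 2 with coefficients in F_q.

189157443305873 + 173197190605160*t

e_{157}(aP+bQ,cP+dQ) = e_{157}(P,Q)^(ad-bc); with (a,b,c,d)=(141,91,82,151) this gives the det-157 law.
Hence e(P,Q) = e(P',Q')^{145} where 145 = 13^{-1} mod 157.
Run Miller on y^2=x^3+175746117249342*x over F_{197960921228393}: ladder 10011101 (8 bits); e = f_P(D_Q)/f_Q(D_P).
e_{157}(P',Q') = 132653032682884 + 20011736700830*t.
e_{157}(P,Q) = (132653032682884 + 20011736700830*t)^{145} = 189157443305873 + 173197190605160*t.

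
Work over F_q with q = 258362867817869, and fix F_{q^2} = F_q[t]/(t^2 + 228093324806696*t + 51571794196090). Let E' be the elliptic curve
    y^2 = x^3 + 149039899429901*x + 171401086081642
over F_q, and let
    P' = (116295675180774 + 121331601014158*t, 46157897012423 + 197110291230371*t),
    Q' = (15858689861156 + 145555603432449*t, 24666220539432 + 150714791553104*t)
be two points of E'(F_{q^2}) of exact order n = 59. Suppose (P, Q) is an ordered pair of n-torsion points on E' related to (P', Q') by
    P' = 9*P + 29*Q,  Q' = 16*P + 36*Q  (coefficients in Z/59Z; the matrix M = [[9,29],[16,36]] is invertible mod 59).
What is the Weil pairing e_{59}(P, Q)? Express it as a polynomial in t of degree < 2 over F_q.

174206688618519 + 69906974392791*t

Alternating bilinearity on E[59] (values in mu_{59} in F_{258362867817869^2}) gives e(P',Q') = e(P,Q)^det(M).
So e_{59}(P,Q) = e_{59}(P',Q')^{8}, since 37*8 = 1 mod 59.
Miller loop for e_{59} over F_{258362867817869^2}: bits of 59 = 111011; 5 double steps + 4 add steps, l/v at each.
f_P(D_Q)/f_Q(D_P) = 195601774340614 + 84065709262578*t.
e_{59}(P,Q) = (195601774340614 + 84065709262578*t)^{8} = 174206688618519 + 69906974392791*t.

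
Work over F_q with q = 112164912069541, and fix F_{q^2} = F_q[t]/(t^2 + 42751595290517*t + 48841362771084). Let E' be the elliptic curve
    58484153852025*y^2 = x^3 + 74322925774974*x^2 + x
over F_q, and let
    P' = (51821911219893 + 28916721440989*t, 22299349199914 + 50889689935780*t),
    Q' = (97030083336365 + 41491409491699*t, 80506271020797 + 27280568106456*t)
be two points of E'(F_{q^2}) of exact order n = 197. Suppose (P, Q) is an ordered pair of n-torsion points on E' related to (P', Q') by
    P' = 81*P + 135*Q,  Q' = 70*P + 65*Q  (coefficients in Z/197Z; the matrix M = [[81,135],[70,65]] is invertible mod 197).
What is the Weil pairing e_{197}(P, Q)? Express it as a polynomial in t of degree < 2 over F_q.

Since e_{197}(P,P)=e_{197}(Q,Q)=1 and e_{197}(Q,P)=e_{197}(P,Q)^{-1}, expanding e_{197}(81*P + 135*Q,70*P + 65*Q) leaves e(P,Q)^det(M).
81*65 - 135*70 = -4185; reduced mod 197: det = 149, inverse 119.
Set x_W=48518642998238*u+44885663645617, y_W=48518642998238*v; then E': y_W^2=x_W^3+20041895689350*x_W+5561781142531.
8-bit Miller (11000101) on E'/F_{112164912069541} with a'=20041895689350, b'=5561781142531: accumulate tangent/chord ratios at Q'+S and P'+S'.
f_P(D_Q)/f_Q(D_P) = 33071353541908 + 52842903893817*t.
Hence e(P,Q) = 53916631737206 + 22722231674406*t in F_{112164912069541^2}^*.

53916631737206 + 22722231674406*t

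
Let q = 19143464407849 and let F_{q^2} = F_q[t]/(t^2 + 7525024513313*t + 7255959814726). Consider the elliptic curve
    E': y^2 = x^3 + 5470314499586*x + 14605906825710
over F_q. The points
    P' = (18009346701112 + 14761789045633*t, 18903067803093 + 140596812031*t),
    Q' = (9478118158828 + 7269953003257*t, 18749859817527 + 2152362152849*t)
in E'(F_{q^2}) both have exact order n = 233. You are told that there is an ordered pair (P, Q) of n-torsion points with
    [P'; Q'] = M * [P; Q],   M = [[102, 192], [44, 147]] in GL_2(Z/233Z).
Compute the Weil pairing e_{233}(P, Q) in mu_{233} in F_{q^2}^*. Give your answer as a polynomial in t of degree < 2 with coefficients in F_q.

18698118339095 + 15141292849333*t

Since e_{233}(P,P)=e_{233}(Q,Q)=1 and e_{233}(Q,P)=e_{233}(P,Q)^{-1}, expanding e_{233}(102*P + 192*Q,44*P + 147*Q) leaves e(P,Q)^det(M).
So e_{233}(P,Q) = e_{233}(P',Q')^{53}, since 22*53 = 1 mod 233.
Double-and-add over 11101001: 8-1 doublings, 5-1 additions; each step l_{T,T}/v_{2T} or l_{T,P'}/v at Q'+S for random S.
f_P(D_Q)/f_Q(D_P) = 14920299396576 + 14911575866342*t.
Hence e(P,Q) = 18698118339095 + 15141292849333*t in F_{19143464407849^2}^*.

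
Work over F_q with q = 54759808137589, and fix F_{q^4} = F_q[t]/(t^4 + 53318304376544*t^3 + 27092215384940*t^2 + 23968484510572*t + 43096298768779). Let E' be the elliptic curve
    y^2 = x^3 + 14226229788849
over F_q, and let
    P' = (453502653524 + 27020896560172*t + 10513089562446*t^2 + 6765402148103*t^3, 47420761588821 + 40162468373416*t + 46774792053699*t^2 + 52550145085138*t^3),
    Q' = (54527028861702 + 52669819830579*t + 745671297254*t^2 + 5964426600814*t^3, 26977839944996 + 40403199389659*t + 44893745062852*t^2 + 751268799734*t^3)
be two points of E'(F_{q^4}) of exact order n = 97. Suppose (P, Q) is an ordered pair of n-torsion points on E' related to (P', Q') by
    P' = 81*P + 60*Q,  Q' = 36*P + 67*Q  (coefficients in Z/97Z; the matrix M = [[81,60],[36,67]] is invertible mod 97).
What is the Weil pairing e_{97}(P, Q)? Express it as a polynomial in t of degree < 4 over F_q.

45240301192090 + 32105999809898*t + 35627916170178*t^2 + 46893747555688*t^3

e_{97}(aP+bQ,cP+dQ) = e_{97}(P,Q)^(ad-bc); with (a,b,c,d)=(81,60,36,67) this gives the det-97 law.
det M = 81*67 - 60*36 = 3267 = 66 (mod 97); 66^{-1} = 25 (mod 97).
Run Miller on y^2=x^3+14226229788849 over F_{54759808137589}: ladder 1100001 (7 bits); e = f_P(D_Q)/f_Q(D_P).
The quotient is 35162398407505 + 38541893376282*t + 6586325403480*t^2 + 15513309915240*t^3.
Raise to 25: e(P,Q) = 45240301192090 + 32105999809898*t + 35627916170178*t^2 + 46893747555688*t^3 in mu_{97}.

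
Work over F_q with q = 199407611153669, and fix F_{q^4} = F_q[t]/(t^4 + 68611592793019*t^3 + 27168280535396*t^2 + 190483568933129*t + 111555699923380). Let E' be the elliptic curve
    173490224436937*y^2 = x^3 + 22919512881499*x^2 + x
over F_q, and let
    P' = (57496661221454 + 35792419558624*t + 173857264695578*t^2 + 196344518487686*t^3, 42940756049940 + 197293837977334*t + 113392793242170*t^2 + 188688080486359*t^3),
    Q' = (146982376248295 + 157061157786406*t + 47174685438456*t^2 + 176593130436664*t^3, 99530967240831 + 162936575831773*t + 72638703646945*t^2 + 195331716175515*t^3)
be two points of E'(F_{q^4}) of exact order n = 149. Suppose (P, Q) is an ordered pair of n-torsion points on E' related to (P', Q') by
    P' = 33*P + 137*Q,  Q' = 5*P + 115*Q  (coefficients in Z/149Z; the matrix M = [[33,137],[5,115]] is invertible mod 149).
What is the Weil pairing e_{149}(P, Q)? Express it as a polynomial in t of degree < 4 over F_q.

The 149-Weil pairing on E[149] over F_{199407611153669} is alternating-bilinear: e_{149}(P',Q') = e_{149}(P,Q)^det(M).
det(M) mod 149 = 130; its inverse in (Z/149)^* is 47 (check: 130*47 mod 149 = 1).
Set x_W=93229891219440*u+184332423618356, y_W=93229891219440*v; then E': y_W^2=x_W^3+136151195952778*x_W+139093013044118.
Miller loop for e_{149} over F_{199407611153669^4}: bits of 149 = 10010101; 7 double steps + 3 add steps, l/v at each.
e_{149}(P',Q') = 198469787122662 + 13314870120705*t + 127567784462221*t^2 + 195798548773668*t^3.
(198469787122662 + 13314870120705*t + 127567784462221*t^2 + 195798548773668*t^3)^{47} mod (199407611153669,f) = 142125747942067 + 89467442370864*t + 3434725916942*t^2 + 46116802511619*t^3.

142125747942067 + 89467442370864*t + 3434725916942*t^2 + 46116802511619*t^3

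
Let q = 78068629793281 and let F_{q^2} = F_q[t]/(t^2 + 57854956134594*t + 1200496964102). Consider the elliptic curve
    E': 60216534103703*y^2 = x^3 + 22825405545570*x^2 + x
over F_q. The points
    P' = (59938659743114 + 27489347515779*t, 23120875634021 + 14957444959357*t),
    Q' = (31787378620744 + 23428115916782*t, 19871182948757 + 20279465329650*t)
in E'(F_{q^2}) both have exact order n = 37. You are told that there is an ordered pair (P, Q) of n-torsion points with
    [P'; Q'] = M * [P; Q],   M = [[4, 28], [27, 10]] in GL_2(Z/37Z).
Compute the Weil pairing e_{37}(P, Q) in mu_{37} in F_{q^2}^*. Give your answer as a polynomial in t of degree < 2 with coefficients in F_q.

60953239191356 + 49733902472355*t

The 37-Weil pairing on E[37] over F_{78068629793281} is alternating-bilinear: e_{37}(P',Q') = e_{37}(P,Q)^det(M).
Hence e(P,Q) = e(P',Q')^{17} where 17 = 24^{-1} mod 37.
Montgomery->Weierstrass: x_W = 34382320099950*x+60411148210730, y_W=34382320099950*y on F_{78068629793281}; lands on y^2=x^3+13978875943261*x.
n = 37 = (100101)_2 (6 bits, wt 3); accumulate f_{37,P'}(Q'+S)/f_{37,P'}(S) along the 5-step ladder.
Miller gives e_{37}(P',Q') = 48944317135328 + 76206120155515*t in F_{78068629793281^2}.
Raise to 17: e(P,Q) = 60953239191356 + 49733902472355*t in mu_{37}.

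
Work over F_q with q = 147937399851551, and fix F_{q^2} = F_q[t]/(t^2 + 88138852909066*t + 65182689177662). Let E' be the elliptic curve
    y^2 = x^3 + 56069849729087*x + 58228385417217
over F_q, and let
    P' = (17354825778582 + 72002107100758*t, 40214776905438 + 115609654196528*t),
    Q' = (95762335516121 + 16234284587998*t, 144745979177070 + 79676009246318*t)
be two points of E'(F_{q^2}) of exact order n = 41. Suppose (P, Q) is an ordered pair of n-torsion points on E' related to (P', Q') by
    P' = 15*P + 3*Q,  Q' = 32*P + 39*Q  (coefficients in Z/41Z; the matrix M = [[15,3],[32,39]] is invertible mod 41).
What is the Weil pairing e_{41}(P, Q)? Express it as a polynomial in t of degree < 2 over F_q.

79554443371575 + 38341545891005*t

Alternating bilinearity on E[41] (values in mu_{41} in F_{147937399851551^2}) gives e(P',Q') = e(P,Q)^det(M).
det M = 15*39 - 3*32 = 489 = 38 (mod 41); 38^{-1} = 27 (mod 41).
6-bit Miller (101001) on E'/F_{147937399851551} with a'=56069849729087, b'=58228385417217: accumulate tangent/chord ratios at Q'+S and P'+S'.
The quotient is 52712931618023 + 110213049498684*t.
Finally e_{41}(P,Q) = 79554443371575 + 38341545891005*t.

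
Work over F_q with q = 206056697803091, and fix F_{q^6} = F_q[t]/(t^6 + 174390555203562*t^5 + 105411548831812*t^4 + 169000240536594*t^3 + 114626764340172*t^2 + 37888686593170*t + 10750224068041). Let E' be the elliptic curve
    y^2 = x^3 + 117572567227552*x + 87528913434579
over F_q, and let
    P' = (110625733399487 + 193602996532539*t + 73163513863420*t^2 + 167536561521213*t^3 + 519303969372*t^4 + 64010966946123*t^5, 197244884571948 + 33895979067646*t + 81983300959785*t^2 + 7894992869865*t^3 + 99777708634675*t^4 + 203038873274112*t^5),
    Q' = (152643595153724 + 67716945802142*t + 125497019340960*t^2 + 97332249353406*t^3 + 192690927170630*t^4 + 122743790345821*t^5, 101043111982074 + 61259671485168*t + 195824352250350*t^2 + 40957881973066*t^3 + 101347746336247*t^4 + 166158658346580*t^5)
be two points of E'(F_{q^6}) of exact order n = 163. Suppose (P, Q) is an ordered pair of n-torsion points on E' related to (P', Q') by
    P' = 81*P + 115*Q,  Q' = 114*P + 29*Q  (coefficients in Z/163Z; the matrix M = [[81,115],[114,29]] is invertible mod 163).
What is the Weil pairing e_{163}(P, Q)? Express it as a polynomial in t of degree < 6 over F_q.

Under M = [[81,115],[114,29]] in GL_2(Z/163), e_{163}(P',Q') = e_{163}(P,Q)^(81*29-115*114 mod 163).
Inverting 160 mod 163: 54. Thus e_{163}(P,Q) = e(P',Q')^{54}.
Build f_{163,P'} and f_{163,Q'} via the 8-bit ladder of 163=10100011_2; evaluate at shifted divisors; quotient in F_{206056697803091^6}.
f_P(D_Q)/f_Q(D_P) = 54906023337592 + 160212188524599*t + 31842281271479*t^2 + 86530093313755*t^3 + 44809876427306*t^4 + 115317789469135*t^5.
Hence e(P,Q) = 122326615313648 + 26790259163486*t + 28089232111936*t^2 + 73605619410080*t^3 + 50331868297418*t^4 + 126008725934530*t^5 in F_{206056697803091^6}^*.

122326615313648 + 26790259163486*t + 28089232111936*t^2 + 73605619410080*t^3 + 50331868297418*t^4 + 126008725934530*t^5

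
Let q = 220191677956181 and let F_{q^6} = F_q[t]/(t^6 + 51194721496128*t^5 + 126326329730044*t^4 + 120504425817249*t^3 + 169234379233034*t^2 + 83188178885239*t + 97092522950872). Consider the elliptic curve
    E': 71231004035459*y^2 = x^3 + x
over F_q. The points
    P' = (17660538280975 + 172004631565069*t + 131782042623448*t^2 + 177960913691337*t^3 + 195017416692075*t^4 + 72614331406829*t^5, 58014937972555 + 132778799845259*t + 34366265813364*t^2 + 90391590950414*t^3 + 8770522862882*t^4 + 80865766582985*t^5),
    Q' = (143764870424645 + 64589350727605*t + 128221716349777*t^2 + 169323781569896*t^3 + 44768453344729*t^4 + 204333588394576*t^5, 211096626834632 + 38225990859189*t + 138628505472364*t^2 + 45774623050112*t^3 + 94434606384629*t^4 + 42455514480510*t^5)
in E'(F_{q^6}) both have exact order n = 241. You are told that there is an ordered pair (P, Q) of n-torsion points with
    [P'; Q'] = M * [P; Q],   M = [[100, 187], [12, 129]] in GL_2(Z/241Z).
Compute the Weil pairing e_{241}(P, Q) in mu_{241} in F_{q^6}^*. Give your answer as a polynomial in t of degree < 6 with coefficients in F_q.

Under M = [[100,187],[12,129]] in GL_2(Z/241), e_{241}(P',Q') = e_{241}(P,Q)^(100*129-187*12 mod 241).
Hence e(P,Q) = e(P',Q')^{51} where 51 = 52^{-1} mod 241.
(x,y)|->(36842269728577x,36842269728577y) sends E' to y^2=x^3+63882131971221*x.
Double-and-add over 11110001: 8-1 doublings, 5-1 additions; each step l_{T,T}/v_{2T} or l_{T,P'}/v at Q'+S for random S.
The quotient is 165506457238751 + 80647344218068*t + 165362116765751*t^2 + 202011672309269*t^3 + 74999045369271*t^4 + 69767960838668*t^5.
Thus e_{241}(P,Q) = 113747455843854 + 30441897117777*t + 7769228777123*t^2 + 146054432805052*t^3 + 134068248427036*t^4 + 122669310222871*t^5.

113747455843854 + 30441897117777*t + 7769228777123*t^2 + 146054432805052*t^3 + 134068248427036*t^4 + 122669310222871*t^5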